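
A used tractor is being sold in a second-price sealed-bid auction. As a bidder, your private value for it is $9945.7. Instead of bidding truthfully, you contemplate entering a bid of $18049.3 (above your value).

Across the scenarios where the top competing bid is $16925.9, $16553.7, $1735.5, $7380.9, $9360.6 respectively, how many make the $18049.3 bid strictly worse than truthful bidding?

2

The deviation hurts exactly when the highest competing bid lies strictly between $9945.7 and $18049.3 — overbidding then wins at a price above your value.
$16925.9: inside the interval → strictly worse (loss $6980.2).
$16553.7: inside the interval → strictly worse (loss $6608).
$1735.5: below both → same outcome either way.
$7380.9: below both → same outcome either way.
$9360.6: below both → same outcome either way.
Count: 2.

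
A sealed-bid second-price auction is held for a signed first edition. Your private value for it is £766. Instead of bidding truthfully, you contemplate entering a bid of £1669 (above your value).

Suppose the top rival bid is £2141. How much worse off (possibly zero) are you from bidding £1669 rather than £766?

£0

Bidding your value £766: you lose (since £766 < £2141). Payoff £0.
Bidding £1669: you lose. Payoff £0.
Difference = £0 − £0 = £0; both bids lead to the same outcome because the competing bid is above both your value and your alternative bid.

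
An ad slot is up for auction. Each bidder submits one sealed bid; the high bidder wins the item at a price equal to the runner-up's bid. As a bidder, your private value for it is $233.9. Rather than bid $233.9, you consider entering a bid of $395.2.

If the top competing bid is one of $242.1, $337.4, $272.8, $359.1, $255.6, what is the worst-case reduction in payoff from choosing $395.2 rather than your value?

$125.2

$242.1: truthful gives $0, deviation gives −$8.2 → loss $8.2.
$337.4: truthful gives $0, deviation gives −$103.5 → loss $103.5.
$272.8: truthful gives $0, deviation gives −$38.9 → loss $38.9.
$359.1: truthful gives $0, deviation gives −$125.2 → loss $125.2.
$255.6: truthful gives $0, deviation gives −$21.7 → loss $21.7.
Maximum loss: $125.2.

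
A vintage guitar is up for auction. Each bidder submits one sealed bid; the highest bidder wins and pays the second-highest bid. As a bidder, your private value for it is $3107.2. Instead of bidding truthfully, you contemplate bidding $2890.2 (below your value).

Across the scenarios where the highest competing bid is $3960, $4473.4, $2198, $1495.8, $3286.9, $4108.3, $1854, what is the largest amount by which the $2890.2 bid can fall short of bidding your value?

$0

$3960: same outcome either way → loss $0.
$4473.4: same outcome either way → loss $0.
$2198: same outcome either way → loss $0.
$1495.8: same outcome either way → loss $0.
$3286.9: same outcome either way → loss $0.
$4108.3: same outcome either way → loss $0.
$1854: same outcome either way → loss $0.
Maximum loss: $0.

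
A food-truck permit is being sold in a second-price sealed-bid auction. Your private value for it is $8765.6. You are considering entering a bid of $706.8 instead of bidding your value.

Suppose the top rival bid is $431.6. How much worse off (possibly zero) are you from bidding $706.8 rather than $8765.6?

$0

Bidding your value $8765.6: you win (since $8765.6 > $431.6) and pay $431.6. Payoff $8334.
Bidding $706.8: you win and pay $431.6. Payoff $8765.6 − $431.6 = $8334.
Difference = $8334 − $8334 = $0; both bids lead to the same outcome because the competing bid is below both your value and your alternative bid.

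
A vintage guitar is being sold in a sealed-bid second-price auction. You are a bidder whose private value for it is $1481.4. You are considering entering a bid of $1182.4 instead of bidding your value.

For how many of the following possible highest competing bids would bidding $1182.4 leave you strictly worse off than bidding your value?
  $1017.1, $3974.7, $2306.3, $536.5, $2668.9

0

The deviation hurts exactly when the highest competing bid lies strictly between $1182.4 and $1481.4 — underbidding then forfeits a profitable win.
$1017.1: below both → same outcome either way.
$3974.7: above both → same outcome either way.
$2306.3: above both → same outcome either way.
$536.5: below both → same outcome either way.
$2668.9: above both → same outcome either way.
Count: 0.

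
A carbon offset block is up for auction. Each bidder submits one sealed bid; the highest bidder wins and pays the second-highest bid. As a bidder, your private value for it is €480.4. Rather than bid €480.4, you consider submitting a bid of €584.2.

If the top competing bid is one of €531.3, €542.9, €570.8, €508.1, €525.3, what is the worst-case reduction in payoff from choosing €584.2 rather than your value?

€90.4

€531.3: truthful gives €0, deviation gives −€50.9 → loss €50.9.
€542.9: truthful gives €0, deviation gives −€62.5 → loss €62.5.
€570.8: truthful gives €0, deviation gives −€90.4 → loss €90.4.
€508.1: truthful gives €0, deviation gives −€27.7 → loss €27.7.
€525.3: truthful gives €0, deviation gives −€44.9 → loss €44.9.
Maximum loss: €90.4.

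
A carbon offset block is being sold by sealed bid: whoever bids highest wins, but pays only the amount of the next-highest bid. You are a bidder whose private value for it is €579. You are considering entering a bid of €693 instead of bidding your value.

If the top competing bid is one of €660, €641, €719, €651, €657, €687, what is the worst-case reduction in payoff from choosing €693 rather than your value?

€660: truthful gives €0, deviation gives −€81 → loss €81.
€641: truthful gives €0, deviation gives −€62 → loss €62.
€719: same outcome either way → loss €0.
€651: truthful gives €0, deviation gives −€72 → loss €72.
€657: truthful gives €0, deviation gives −€78 → loss €78.
€687: truthful gives €0, deviation gives −€108 → loss €108.
Maximum loss: €108.

€108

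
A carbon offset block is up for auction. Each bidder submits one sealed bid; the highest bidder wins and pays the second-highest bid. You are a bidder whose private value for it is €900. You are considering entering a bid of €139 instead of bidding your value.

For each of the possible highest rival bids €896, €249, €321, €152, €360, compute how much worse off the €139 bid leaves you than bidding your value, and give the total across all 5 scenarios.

€2522

The deviation costs you only when the competing bid falls strictly between €139 and €900; elsewhere both bids give the same outcome.
€896: truthful payoff €4, deviation payoff €0 → loss €4.
€249: truthful payoff €651, deviation payoff €0 → loss €651.
€321: truthful payoff €579, deviation payoff €0 → loss €579.
€152: truthful payoff €748, deviation payoff €0 → loss €748.
€360: truthful payoff €540, deviation payoff €0 → loss €540.
Total loss = €4 + €651 + €579 + €748 + €540 = €2522.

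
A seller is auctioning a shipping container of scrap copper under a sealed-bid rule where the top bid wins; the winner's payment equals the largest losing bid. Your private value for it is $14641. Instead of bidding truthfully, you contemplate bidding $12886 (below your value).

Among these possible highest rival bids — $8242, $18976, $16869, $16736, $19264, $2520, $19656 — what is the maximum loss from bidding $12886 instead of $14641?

$0

$8242: same outcome either way → loss $0.
$18976: same outcome either way → loss $0.
$16869: same outcome either way → loss $0.
$16736: same outcome either way → loss $0.
$19264: same outcome either way → loss $0.
$2520: same outcome either way → loss $0.
$19656: same outcome either way → loss $0.
Maximum loss: $0.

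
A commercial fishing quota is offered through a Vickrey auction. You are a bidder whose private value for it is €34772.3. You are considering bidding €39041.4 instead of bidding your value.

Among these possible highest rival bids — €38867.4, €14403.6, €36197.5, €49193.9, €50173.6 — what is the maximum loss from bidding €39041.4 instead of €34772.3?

€4095.1

€38867.4: truthful gives €0, deviation gives −€4095.1 → loss €4095.1.
€14403.6: same outcome either way → loss €0.
€36197.5: truthful gives €0, deviation gives −€1425.2 → loss €1425.2.
€49193.9: same outcome either way → loss €0.
€50173.6: same outcome either way → loss €0.
Maximum loss: €4095.1.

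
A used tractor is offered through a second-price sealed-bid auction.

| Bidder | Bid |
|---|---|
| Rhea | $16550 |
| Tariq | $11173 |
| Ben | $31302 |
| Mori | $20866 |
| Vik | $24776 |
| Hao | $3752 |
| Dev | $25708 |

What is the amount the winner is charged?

Highest bid: Ben at $31302, so Ben wins.
Second-highest bid: Dev at $25708 — that is the price the winner pays.

$25708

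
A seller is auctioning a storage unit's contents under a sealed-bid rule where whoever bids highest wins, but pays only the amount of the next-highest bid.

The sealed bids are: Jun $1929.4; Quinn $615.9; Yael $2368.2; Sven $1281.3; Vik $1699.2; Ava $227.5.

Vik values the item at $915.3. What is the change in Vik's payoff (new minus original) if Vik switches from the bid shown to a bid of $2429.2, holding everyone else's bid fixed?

−$1452.9

The highest bid among the other bidders is $2368.2; Vik's bid doesn't change that.
Original bid $1699.2: Vik is not highest (top rival bid is $2368.2); payoff $0.
Alternative bid $2429.2: Vik is highest, pays the top rival bid $2368.2; payoff $915.3 − $2368.2 = −$1452.9.
Change in payoff = −$1452.9 − ($0) = −$1452.9.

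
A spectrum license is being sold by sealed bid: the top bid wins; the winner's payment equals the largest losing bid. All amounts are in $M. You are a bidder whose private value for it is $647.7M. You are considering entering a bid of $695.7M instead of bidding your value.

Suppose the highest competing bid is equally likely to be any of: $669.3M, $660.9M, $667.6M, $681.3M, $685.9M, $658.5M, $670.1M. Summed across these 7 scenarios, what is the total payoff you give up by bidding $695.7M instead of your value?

The deviation costs you only when the competing bid falls strictly between $647.7M and $695.7M; elsewhere both bids give the same outcome.
$669.3M: truthful payoff $0M, deviation payoff −$21.6M → loss $21.6M.
$660.9M: truthful payoff $0M, deviation payoff −$13.2M → loss $13.2M.
$667.6M: truthful payoff $0M, deviation payoff −$19.9M → loss $19.9M.
$681.3M: truthful payoff $0M, deviation payoff −$33.6M → loss $33.6M.
$685.9M: truthful payoff $0M, deviation payoff −$38.2M → loss $38.2M.
$658.5M: truthful payoff $0M, deviation payoff −$10.8M → loss $10.8M.
$670.1M: truthful payoff $0M, deviation payoff −$22.4M → loss $22.4M.
Total loss = $21.6M + $13.2M + $19.9M + $33.6M + $38.2M + $10.8M + $22.4M = $159.7M.

$159.7M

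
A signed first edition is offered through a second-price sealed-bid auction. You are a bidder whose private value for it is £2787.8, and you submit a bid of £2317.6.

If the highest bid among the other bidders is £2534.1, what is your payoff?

£0

Your bid £2317.6 is below the highest competing bid £2534.1, so you lose.
A losing bidder pays nothing and receives nothing: payoff = £0.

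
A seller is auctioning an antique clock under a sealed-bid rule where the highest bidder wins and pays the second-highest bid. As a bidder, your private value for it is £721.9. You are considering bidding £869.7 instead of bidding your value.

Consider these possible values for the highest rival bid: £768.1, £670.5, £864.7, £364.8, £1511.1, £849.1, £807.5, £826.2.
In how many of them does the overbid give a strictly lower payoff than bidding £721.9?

5

The deviation hurts exactly when the highest competing bid lies strictly between £721.9 and £869.7 — overbidding then wins at a price above your value.
£768.1: inside the interval → strictly worse (loss £46.2).
£670.5: below both → same outcome either way.
£864.7: inside the interval → strictly worse (loss £142.8).
£364.8: below both → same outcome either way.
£1511.1: above both → same outcome either way.
£849.1: inside the interval → strictly worse (loss £127.2).
£807.5: inside the interval → strictly worse (loss £85.6).
£826.2: inside the interval → strictly worse (loss £104.3).
Count: 5.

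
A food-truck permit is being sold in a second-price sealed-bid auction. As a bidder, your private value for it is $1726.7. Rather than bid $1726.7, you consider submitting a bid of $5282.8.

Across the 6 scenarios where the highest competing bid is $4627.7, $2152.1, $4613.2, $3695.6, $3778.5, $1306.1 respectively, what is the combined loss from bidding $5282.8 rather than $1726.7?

The deviation costs you only when the competing bid falls strictly between $1726.7 and $5282.8; elsewhere both bids give the same outcome.
$4627.7: truthful payoff $0, deviation payoff −$2901 → loss $2901.
$2152.1: truthful payoff $0, deviation payoff −$425.4 → loss $425.4.
$4613.2: truthful payoff $0, deviation payoff −$2886.5 → loss $2886.5.
$3695.6: truthful payoff $0, deviation payoff −$1968.9 → loss $1968.9.
$3778.5: truthful payoff $0, deviation payoff −$2051.8 → loss $2051.8.
$1306.1: outcomes coincide → loss $0.
Total loss = $2901 + $425.4 + $2886.5 + $1968.9 + $2051.8 = $10233.6.
Because the price is fixed by the runner-up's bid, deviating from your value can only change a good outcome into a bad one — never the reverse.

$10233.6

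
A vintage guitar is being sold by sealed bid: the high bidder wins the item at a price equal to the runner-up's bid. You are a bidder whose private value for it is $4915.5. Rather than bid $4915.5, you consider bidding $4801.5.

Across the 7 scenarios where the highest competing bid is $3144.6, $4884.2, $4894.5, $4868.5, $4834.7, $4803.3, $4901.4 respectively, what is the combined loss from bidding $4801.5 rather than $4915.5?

$306.4

The deviation costs you only when the competing bid falls strictly between $4801.5 and $4915.5; elsewhere both bids give the same outcome.
$3144.6: outcomes coincide → loss $0.
$4884.2: truthful payoff $31.3, deviation payoff $0 → loss $31.3.
$4894.5: truthful payoff $21, deviation payoff $0 → loss $21.
$4868.5: truthful payoff $47, deviation payoff $0 → loss $47.
$4834.7: truthful payoff $80.8, deviation payoff $0 → loss $80.8.
$4803.3: truthful payoff $112.2, deviation payoff $0 → loss $112.2.
$4901.4: truthful payoff $14.1, deviation payoff $0 → loss $14.1.
Total loss = $31.3 + $21 + $47 + $80.8 + $112.2 + $14.1 = $306.4.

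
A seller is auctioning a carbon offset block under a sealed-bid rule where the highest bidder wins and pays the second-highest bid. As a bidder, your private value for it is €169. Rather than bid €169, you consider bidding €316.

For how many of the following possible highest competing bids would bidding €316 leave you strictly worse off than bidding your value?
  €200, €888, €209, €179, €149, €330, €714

The deviation hurts exactly when the highest competing bid lies strictly between €169 and €316 — overbidding then wins at a price above your value.
€200: inside the interval → strictly worse (loss €31).
€888: above both → same outcome either way.
€209: inside the interval → strictly worse (loss €40).
€179: inside the interval → strictly worse (loss €10).
€149: below both → same outcome either way.
€330: above both → same outcome either way.
€714: above both → same outcome either way.
Count: 3.

3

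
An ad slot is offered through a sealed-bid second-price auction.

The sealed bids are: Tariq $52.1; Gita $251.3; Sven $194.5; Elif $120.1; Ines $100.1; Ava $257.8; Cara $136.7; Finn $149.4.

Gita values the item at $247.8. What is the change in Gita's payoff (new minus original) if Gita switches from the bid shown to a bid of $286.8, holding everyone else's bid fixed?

−$10

The highest bid among the other bidders is $257.8; Gita's bid doesn't change that.
Original bid $251.3: Gita is not highest (top rival bid is $257.8); payoff $0.
Alternative bid $286.8: Gita is highest, pays the top rival bid $257.8; payoff $247.8 − $257.8 = −$10.
Change in payoff = −$10 − ($0) = −$10.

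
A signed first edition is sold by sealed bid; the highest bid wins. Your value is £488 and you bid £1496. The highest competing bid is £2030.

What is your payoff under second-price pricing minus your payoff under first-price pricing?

Your bid £1496 is below £2030, so you lose under either rule.
Payoff is £0 in both cases; difference = £0.

£0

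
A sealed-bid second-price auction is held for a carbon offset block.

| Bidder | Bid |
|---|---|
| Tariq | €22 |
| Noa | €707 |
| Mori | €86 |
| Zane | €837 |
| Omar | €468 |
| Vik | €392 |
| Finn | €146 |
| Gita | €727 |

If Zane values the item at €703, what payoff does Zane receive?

Highest bid: Zane at €837, so Zane wins.
Second-highest bid: Gita at €727 — that is the price the winner pays.
Zane's payoff = value − price = €703 − €727 = −€24.

−€24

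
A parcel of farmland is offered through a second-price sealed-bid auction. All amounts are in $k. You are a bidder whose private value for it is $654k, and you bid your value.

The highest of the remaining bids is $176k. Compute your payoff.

$478k

Your bid $654k exceeds the highest competing bid $176k, so you win.
In a second-price auction the winner pays the second-highest bid, $176k.
Payoff = value − price = $654k − $176k = $478k.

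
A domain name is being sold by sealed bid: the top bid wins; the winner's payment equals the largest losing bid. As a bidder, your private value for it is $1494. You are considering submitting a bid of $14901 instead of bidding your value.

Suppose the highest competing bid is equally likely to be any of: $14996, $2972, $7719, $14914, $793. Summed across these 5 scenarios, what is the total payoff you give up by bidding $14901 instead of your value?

$7703

The deviation costs you only when the competing bid falls strictly between $1494 and $14901; elsewhere both bids give the same outcome.
$14996: outcomes coincide → loss $0.
$2972: truthful payoff $0, deviation payoff −$1478 → loss $1478.
$7719: truthful payoff $0, deviation payoff −$6225 → loss $6225.
$14914: outcomes coincide → loss $0.
$793: outcomes coincide → loss $0.
Total loss = $1478 + $6225 = $7703.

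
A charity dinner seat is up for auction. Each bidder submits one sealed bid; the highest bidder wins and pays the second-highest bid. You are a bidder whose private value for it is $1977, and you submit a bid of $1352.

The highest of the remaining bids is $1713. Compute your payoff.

Your bid $1352 is below the highest competing bid $1713, so you lose.
A losing bidder pays nothing and receives nothing: payoff = $0.

$0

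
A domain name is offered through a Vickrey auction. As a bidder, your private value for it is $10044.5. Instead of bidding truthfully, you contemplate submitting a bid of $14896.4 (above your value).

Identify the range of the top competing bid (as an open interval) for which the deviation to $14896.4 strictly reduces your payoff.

If the competing bid is below $10044.5, both bids win at the same price — no difference.
If it is above $14896.4, both bids lose — no difference.
If it lies strictly between $10044.5 and $14896.4, bidding your value loses (payoff 0) while bidding $14896.4 wins at a price above your value (payoff negative).
So the deviation strictly hurts on the open interval ($10044.5, $14896.4).

($10044.5, $14896.4)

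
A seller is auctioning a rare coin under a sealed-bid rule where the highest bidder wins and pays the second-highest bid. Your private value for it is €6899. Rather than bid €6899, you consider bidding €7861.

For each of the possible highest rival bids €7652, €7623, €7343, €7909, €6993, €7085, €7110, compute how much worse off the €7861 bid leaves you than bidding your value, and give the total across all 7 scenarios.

The deviation costs you only when the competing bid falls strictly between €6899 and €7861; elsewhere both bids give the same outcome.
€7652: truthful payoff €0, deviation payoff −€753 → loss €753.
€7623: truthful payoff €0, deviation payoff −€724 → loss €724.
€7343: truthful payoff €0, deviation payoff −€444 → loss €444.
€7909: outcomes coincide → loss €0.
€6993: truthful payoff €0, deviation payoff −€94 → loss €94.
€7085: truthful payoff €0, deviation payoff −€186 → loss €186.
€7110: truthful payoff €0, deviation payoff −€211 → loss €211.
Total loss = €753 + €724 + €444 + €94 + €186 + €211 = €2412.

€2412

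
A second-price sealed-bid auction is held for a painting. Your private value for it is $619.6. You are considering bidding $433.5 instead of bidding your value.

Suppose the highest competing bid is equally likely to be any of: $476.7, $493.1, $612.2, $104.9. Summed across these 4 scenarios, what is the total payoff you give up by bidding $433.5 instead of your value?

$276.8

The deviation costs you only when the competing bid falls strictly between $433.5 and $619.6; elsewhere both bids give the same outcome.
$476.7: truthful payoff $142.9, deviation payoff $0 → loss $142.9.
$493.1: truthful payoff $126.5, deviation payoff $0 → loss $126.5.
$612.2: truthful payoff $7.4, deviation payoff $0 → loss $7.4.
$104.9: outcomes coincide → loss $0.
Total loss = $142.9 + $126.5 + $7.4 = $276.8.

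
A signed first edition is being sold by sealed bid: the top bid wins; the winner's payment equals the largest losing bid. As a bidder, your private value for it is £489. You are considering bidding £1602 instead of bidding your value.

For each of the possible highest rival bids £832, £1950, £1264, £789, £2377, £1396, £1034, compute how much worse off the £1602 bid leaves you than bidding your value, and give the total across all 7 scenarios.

The deviation costs you only when the competing bid falls strictly between £489 and £1602; elsewhere both bids give the same outcome.
£832: truthful payoff £0, deviation payoff −£343 → loss £343.
£1950: outcomes coincide → loss £0.
£1264: truthful payoff £0, deviation payoff −£775 → loss £775.
£789: truthful payoff £0, deviation payoff −£300 → loss £300.
£2377: outcomes coincide → loss £0.
£1396: truthful payoff £0, deviation payoff −£907 → loss £907.
£1034: truthful payoff £0, deviation payoff −£545 → loss £545.
Total loss = £343 + £775 + £300 + £907 + £545 = £2870.
Because the price is fixed by the runner-up's bid, deviating from your value can only change a good outcome into a bad one — never the reverse.

£2870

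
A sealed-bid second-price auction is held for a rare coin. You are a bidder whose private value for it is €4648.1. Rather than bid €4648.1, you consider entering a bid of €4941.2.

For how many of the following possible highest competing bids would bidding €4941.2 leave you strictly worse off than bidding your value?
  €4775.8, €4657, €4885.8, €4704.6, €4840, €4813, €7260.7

The deviation hurts exactly when the highest competing bid lies strictly between €4648.1 and €4941.2 — overbidding then wins at a price above your value.
€4775.8: inside the interval → strictly worse (loss €127.7).
€4657: inside the interval → strictly worse (loss €8.9).
€4885.8: inside the interval → strictly worse (loss €237.7).
€4704.6: inside the interval → strictly worse (loss €56.5).
€4840: inside the interval → strictly worse (loss €191.9).
€4813: inside the interval → strictly worse (loss €164.9).
€7260.7: above both → same outcome either way.
Count: 6.

6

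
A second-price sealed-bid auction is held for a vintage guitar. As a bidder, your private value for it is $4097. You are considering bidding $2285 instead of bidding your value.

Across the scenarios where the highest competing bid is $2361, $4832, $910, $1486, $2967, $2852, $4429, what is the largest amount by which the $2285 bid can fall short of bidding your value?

$1736

$2361: truthful gives $1736, deviation gives $0 → loss $1736.
$4832: same outcome either way → loss $0.
$910: same outcome either way → loss $0.
$1486: same outcome either way → loss $0.
$2967: truthful gives $1130, deviation gives $0 → loss $1130.
$2852: truthful gives $1245, deviation gives $0 → loss $1245.
$4429: same outcome either way → loss $0.
Maximum loss: $1736.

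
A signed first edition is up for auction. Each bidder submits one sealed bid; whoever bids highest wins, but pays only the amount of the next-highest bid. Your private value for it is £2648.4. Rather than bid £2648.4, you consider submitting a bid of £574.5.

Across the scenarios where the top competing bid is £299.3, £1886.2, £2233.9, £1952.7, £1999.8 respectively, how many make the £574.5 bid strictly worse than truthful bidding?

4

The deviation hurts exactly when the highest competing bid lies strictly between £574.5 and £2648.4 — underbidding then forfeits a profitable win.
£299.3: below both → same outcome either way.
£1886.2: inside the interval → strictly worse (loss £762.2).
£2233.9: inside the interval → strictly worse (loss £414.5).
£1952.7: inside the interval → strictly worse (loss £695.7).
£1999.8: inside the interval → strictly worse (loss £648.6).
Count: 4.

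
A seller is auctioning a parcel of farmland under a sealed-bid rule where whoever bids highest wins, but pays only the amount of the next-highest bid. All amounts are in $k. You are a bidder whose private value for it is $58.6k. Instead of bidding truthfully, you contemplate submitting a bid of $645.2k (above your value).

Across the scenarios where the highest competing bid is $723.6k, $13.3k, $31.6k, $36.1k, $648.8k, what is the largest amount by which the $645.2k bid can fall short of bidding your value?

$0k

$723.6k: same outcome either way → loss $0k.
$13.3k: same outcome either way → loss $0k.
$31.6k: same outcome either way → loss $0k.
$36.1k: same outcome either way → loss $0k.
$648.8k: same outcome either way → loss $0k.
Maximum loss: $0k.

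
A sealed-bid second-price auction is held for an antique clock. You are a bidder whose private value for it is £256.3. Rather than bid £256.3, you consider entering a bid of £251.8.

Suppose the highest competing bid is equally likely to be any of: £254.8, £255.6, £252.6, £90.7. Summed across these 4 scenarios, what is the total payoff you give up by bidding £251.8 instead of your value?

The deviation costs you only when the competing bid falls strictly between £251.8 and £256.3; elsewhere both bids give the same outcome.
£254.8: truthful payoff £1.5, deviation payoff £0 → loss £1.5.
£255.6: truthful payoff £0.7, deviation payoff £0 → loss £0.7.
£252.6: truthful payoff £3.7, deviation payoff £0 → loss £3.7.
£90.7: outcomes coincide → loss £0.
Total loss = £1.5 + £0.7 + £3.7 = £5.9.

£5.9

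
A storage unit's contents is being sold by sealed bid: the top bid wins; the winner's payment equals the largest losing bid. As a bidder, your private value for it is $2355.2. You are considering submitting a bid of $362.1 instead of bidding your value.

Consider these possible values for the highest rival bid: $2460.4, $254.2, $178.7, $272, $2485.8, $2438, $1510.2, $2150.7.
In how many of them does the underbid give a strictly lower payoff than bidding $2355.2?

2

The deviation hurts exactly when the highest competing bid lies strictly between $362.1 and $2355.2 — underbidding then forfeits a profitable win.
$2460.4: above both → same outcome either way.
$254.2: below both → same outcome either way.
$178.7: below both → same outcome either way.
$272: below both → same outcome either way.
$2485.8: above both → same outcome either way.
$2438: above both → same outcome either way.
$1510.2: inside the interval → strictly worse (loss $845).
$2150.7: inside the interval → strictly worse (loss $204.5).
Count: 2.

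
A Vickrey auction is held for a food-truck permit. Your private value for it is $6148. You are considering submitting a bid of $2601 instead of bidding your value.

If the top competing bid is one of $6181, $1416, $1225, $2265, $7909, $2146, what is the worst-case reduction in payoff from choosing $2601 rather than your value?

$0

$6181: same outcome either way → loss $0.
$1416: same outcome either way → loss $0.
$1225: same outcome either way → loss $0.
$2265: same outcome either way → loss $0.
$7909: same outcome either way → loss $0.
$2146: same outcome either way → loss $0.
Maximum loss: $0.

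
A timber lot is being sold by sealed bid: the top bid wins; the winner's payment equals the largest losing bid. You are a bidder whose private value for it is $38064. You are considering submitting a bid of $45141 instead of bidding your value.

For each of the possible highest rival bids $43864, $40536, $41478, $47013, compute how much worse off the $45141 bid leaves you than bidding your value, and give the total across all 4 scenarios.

$11686

The deviation costs you only when the competing bid falls strictly between $38064 and $45141; elsewhere both bids give the same outcome.
$43864: truthful payoff $0, deviation payoff −$5800 → loss $5800.
$40536: truthful payoff $0, deviation payoff −$2472 → loss $2472.
$41478: truthful payoff $0, deviation payoff −$3414 → loss $3414.
$47013: outcomes coincide → loss $0.
Total loss = $5800 + $2472 + $3414 = $11686.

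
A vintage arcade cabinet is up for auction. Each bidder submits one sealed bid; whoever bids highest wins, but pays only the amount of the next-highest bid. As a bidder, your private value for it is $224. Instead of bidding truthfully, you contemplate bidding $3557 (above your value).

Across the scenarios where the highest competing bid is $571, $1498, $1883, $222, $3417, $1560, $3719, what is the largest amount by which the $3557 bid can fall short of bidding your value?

$3193

$571: truthful gives $0, deviation gives −$347 → loss $347.
$1498: truthful gives $0, deviation gives −$1274 → loss $1274.
$1883: truthful gives $0, deviation gives −$1659 → loss $1659.
$222: same outcome either way → loss $0.
$3417: truthful gives $0, deviation gives −$3193 → loss $3193.
$1560: truthful gives $0, deviation gives −$1336 → loss $1336.
$3719: same outcome either way → loss $0.
Maximum loss: $3193.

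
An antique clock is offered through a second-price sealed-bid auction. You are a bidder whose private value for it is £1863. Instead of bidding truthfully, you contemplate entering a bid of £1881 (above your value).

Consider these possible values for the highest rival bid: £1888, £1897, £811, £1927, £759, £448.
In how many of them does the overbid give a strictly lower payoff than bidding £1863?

0

The deviation hurts exactly when the highest competing bid lies strictly between £1863 and £1881 — overbidding then wins at a price above your value.
£1888: above both → same outcome either way.
£1897: above both → same outcome either way.
£811: below both → same outcome either way.
£1927: above both → same outcome either way.
£759: below both → same outcome either way.
£448: below both → same outcome either way.
Count: 0.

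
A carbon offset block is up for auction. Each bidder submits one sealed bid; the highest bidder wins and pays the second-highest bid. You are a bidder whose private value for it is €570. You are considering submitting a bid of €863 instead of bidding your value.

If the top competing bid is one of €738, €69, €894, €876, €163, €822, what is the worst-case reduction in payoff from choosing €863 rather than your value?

€252

€738: truthful gives €0, deviation gives −€168 → loss €168.
€69: same outcome either way → loss €0.
€894: same outcome either way → loss €0.
€876: same outcome either way → loss €0.
€163: same outcome either way → loss €0.
€822: truthful gives €0, deviation gives −€252 → loss €252.
Maximum loss: €252.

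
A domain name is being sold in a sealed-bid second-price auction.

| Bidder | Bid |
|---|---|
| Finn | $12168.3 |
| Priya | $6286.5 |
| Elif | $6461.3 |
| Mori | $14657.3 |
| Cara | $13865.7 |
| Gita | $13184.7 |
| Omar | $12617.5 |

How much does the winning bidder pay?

$13865.7

Highest bid: Mori at $14657.3, so Mori wins.
Second-highest bid: Cara at $13865.7 — that is the price the winner pays.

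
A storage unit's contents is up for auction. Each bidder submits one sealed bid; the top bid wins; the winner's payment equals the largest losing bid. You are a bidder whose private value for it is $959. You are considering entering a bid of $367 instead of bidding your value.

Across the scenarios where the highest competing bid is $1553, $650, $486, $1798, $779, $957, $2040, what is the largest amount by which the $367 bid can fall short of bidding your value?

$473

$1553: same outcome either way → loss $0.
$650: truthful gives $309, deviation gives $0 → loss $309.
$486: truthful gives $473, deviation gives $0 → loss $473.
$1798: same outcome either way → loss $0.
$779: truthful gives $180, deviation gives $0 → loss $180.
$957: truthful gives $2, deviation gives $0 → loss $2.
$2040: same outcome either way → loss $0.
Maximum loss: $473.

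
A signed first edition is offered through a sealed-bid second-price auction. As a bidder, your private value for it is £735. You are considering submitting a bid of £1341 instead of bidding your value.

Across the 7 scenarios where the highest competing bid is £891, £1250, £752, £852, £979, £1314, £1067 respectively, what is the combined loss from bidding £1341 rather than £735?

The deviation costs you only when the competing bid falls strictly between £735 and £1341; elsewhere both bids give the same outcome.
£891: truthful payoff £0, deviation payoff −£156 → loss £156.
£1250: truthful payoff £0, deviation payoff −£515 → loss £515.
£752: truthful payoff £0, deviation payoff −£17 → loss £17.
£852: truthful payoff £0, deviation payoff −£117 → loss £117.
£979: truthful payoff £0, deviation payoff −£244 → loss £244.
£1314: truthful payoff £0, deviation payoff −£579 → loss £579.
£1067: truthful payoff £0, deviation payoff −£332 → loss £332.
Total loss = £156 + £515 + £17 + £117 + £244 + £579 + £332 = £1960.

£1960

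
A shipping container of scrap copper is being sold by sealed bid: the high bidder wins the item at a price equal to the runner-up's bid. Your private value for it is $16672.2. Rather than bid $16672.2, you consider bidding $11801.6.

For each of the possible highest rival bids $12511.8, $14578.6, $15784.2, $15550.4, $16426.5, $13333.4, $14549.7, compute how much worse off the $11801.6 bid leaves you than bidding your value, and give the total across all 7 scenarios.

$13970.8

The deviation costs you only when the competing bid falls strictly between $11801.6 and $16672.2; elsewhere both bids give the same outcome.
$12511.8: truthful payoff $4160.4, deviation payoff $0 → loss $4160.4.
$14578.6: truthful payoff $2093.6, deviation payoff $0 → loss $2093.6.
$15784.2: truthful payoff $888, deviation payoff $0 → loss $888.
$15550.4: truthful payoff $1121.8, deviation payoff $0 → loss $1121.8.
$16426.5: truthful payoff $245.7, deviation payoff $0 → loss $245.7.
$13333.4: truthful payoff $3338.8, deviation payoff $0 → loss $3338.8.
$14549.7: truthful payoff $2122.5, deviation payoff $0 → loss $2122.5.
Total loss = $4160.4 + $2093.6 + $888 + $1121.8 + $245.7 + $3338.8 + $2122.5 = $13970.8.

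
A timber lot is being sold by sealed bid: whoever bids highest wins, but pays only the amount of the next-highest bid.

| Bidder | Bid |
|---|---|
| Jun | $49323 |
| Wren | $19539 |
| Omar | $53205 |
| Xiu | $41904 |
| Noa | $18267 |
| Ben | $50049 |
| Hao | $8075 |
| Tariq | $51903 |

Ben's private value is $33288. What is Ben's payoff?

$0

Highest bid: Omar at $53205, so Omar wins.
Second-highest bid: Tariq at $51903 — that is the price the winner pays.
Ben did not win, so Ben pays nothing and receives nothing: payoff $0.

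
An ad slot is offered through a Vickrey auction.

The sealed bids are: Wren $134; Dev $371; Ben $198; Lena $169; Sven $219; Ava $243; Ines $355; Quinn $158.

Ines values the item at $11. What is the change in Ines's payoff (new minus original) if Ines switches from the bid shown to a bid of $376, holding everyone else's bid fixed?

−$360

The highest bid among the other bidders is $371; Ines's bid doesn't change that.
Original bid $355: Ines is not highest (top rival bid is $371); payoff $0.
Alternative bid $376: Ines is highest, pays the top rival bid $371; payoff $11 − $371 = −$360.
Change in payoff = −$360 − ($0) = −$360.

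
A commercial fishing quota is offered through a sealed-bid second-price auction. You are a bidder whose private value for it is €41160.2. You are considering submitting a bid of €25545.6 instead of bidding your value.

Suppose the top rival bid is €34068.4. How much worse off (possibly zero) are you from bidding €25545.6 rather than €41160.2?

€7091.8

Bidding your value €41160.2: you win (since €41160.2 > €34068.4) and pay €34068.4. Payoff €7091.8.
Bidding €25545.6: you lose. Payoff €0.
The competing bid €34068.4 lies between your shaded bid and your value, so underbidding forfeits an item you could have won at a profitable price.
Loss from deviating = €7091.8 − (€0) = €7091.8.
In a second-price auction your bid sets only whether you win, not what you pay, so bidding your true value is weakly dominant.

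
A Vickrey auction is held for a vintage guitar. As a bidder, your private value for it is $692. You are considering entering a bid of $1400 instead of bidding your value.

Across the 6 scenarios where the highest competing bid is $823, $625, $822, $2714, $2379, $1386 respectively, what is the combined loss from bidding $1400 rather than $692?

The deviation costs you only when the competing bid falls strictly between $692 and $1400; elsewhere both bids give the same outcome.
$823: truthful payoff $0, deviation payoff −$131 → loss $131.
$625: outcomes coincide → loss $0.
$822: truthful payoff $0, deviation payoff −$130 → loss $130.
$2714: outcomes coincide → loss $0.
$2379: outcomes coincide → loss $0.
$1386: truthful payoff $0, deviation payoff −$694 → loss $694.
Total loss = $131 + $130 + $694 = $955.

$955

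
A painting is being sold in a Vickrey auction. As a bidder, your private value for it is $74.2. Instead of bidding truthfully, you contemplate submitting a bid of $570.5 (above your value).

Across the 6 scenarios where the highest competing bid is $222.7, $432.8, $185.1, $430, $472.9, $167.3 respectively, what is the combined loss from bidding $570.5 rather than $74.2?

$1465.6

The deviation costs you only when the competing bid falls strictly between $74.2 and $570.5; elsewhere both bids give the same outcome.
$222.7: truthful payoff $0, deviation payoff −$148.5 → loss $148.5.
$432.8: truthful payoff $0, deviation payoff −$358.6 → loss $358.6.
$185.1: truthful payoff $0, deviation payoff −$110.9 → loss $110.9.
$430: truthful payoff $0, deviation payoff −$355.8 → loss $355.8.
$472.9: truthful payoff $0, deviation payoff −$398.7 → loss $398.7.
$167.3: truthful payoff $0, deviation payoff −$93.1 → loss $93.1.
Total loss = $148.5 + $358.6 + $110.9 + $355.8 + $398.7 + $93.1 = $1465.6.
Because the price is fixed by the runner-up's bid, deviating from your value can only change a good outcome into a bad one — never the reverse.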